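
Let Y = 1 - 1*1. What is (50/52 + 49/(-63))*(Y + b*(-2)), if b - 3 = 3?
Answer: -86/39 ≈ -2.2051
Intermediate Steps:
b = 6 (b = 3 + 3 = 6)
Y = 0 (Y = 1 - 1 = 0)
(50/52 + 49/(-63))*(Y + b*(-2)) = (50/52 + 49/(-63))*(0 + 6*(-2)) = (50*(1/52) + 49*(-1/63))*(0 - 12) = (25/26 - 7/9)*(-12) = (43/234)*(-12) = -86/39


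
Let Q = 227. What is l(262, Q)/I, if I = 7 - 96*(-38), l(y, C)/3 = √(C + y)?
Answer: 3*√489/3655 ≈ 0.018150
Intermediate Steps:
l(y, C) = 3*√(C + y)
I = 3655 (I = 7 + 3648 = 3655)
l(262, Q)/I = (3*√(227 + 262))/3655 = (3*√489)*(1/3655) = 3*√489/3655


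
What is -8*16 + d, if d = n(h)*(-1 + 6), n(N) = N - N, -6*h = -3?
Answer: -128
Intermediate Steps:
h = ½ (h = -⅙*(-3) = ½ ≈ 0.50000)
n(N) = 0
d = 0 (d = 0*(-1 + 6) = 0*5 = 0)
-8*16 + d = -8*16 + 0 = -128 + 0 = -128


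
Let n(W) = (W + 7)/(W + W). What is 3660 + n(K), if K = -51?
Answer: 186682/51 ≈ 3660.4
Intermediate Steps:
n(W) = (7 + W)/(2*W) (n(W) = (7 + W)/((2*W)) = (7 + W)*(1/(2*W)) = (7 + W)/(2*W))
3660 + n(K) = 3660 + (½)*(7 - 51)/(-51) = 3660 + (½)*(-1/51)*(-44) = 3660 + 22/51 = 186682/51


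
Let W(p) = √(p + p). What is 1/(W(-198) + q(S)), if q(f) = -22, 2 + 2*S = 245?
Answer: -1/40 - 3*I*√11/440 ≈ -0.025 - 0.022613*I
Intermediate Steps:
S = 243/2 (S = -1 + (½)*245 = -1 + 245/2 = 243/2 ≈ 121.50)
W(p) = √2*√p (W(p) = √(2*p) = √2*√p)
1/(W(-198) + q(S)) = 1/(√2*√(-198) - 22) = 1/(√2*(3*I*√22) - 22) = 1/(6*I*√11 - 22) = 1/(-22 + 6*I*√11)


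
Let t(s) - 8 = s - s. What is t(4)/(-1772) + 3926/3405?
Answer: 1732408/1508415 ≈ 1.1485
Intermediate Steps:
t(s) = 8 (t(s) = 8 + (s - s) = 8 + 0 = 8)
t(4)/(-1772) + 3926/3405 = 8/(-1772) + 3926/3405 = 8*(-1/1772) + 3926*(1/3405) = -2/443 + 3926/3405 = 1732408/1508415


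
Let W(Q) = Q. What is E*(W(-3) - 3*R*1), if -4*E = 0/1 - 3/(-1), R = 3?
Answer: 9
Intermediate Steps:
E = -¾ (E = -(0/1 - 3/(-1))/4 = -(0*1 - 3*(-1))/4 = -(0 + 3)/4 = -¼*3 = -¾ ≈ -0.75000)
E*(W(-3) - 3*R*1) = -3*(-3 - 3*3*1)/4 = -3*(-3 - 9*1)/4 = -3*(-3 - 9)/4 = -¾*(-12) = 9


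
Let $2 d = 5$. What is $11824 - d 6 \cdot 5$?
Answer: $-886800$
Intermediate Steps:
$d = \frac{5}{2}$ ($d = \frac{1}{2} \cdot 5 = \frac{5}{2} \approx 2.5$)
$11824 - d 6 \cdot 5 = 11824 \left(-1\right) \frac{5}{2} \cdot 6 \cdot 5 = 11824 \left(- \frac{5}{2}\right) 6 \cdot 5 = 11824 \left(\left(-15\right) 5\right) = 11824 \left(-75\right) = -886800$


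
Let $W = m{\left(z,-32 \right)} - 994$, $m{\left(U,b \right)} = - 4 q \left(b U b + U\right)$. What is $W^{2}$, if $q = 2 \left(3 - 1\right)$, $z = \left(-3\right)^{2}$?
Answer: $22080176836$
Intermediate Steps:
$z = 9$
$q = 4$ ($q = 2 \cdot 2 = 4$)
$m{\left(U,b \right)} = - 16 U - 16 U b^{2}$ ($m{\left(U,b \right)} = \left(-4\right) 4 \left(b U b + U\right) = - 16 \left(U b b + U\right) = - 16 \left(U b^{2} + U\right) = - 16 \left(U + U b^{2}\right) = - 16 U - 16 U b^{2}$)
$W = -148594$ ($W = \left(-16\right) 9 \left(1 + \left(-32\right)^{2}\right) - 994 = \left(-16\right) 9 \left(1 + 1024\right) - 994 = \left(-16\right) 9 \cdot 1025 - 994 = -147600 - 994 = -148594$)
$W^{2} = \left(-148594\right)^{2} = 22080176836$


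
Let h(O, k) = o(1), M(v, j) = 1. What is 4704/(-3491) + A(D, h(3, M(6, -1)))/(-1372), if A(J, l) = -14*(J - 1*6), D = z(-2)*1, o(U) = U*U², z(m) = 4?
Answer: -233987/171059 ≈ -1.3679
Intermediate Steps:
o(U) = U³
h(O, k) = 1 (h(O, k) = 1³ = 1)
D = 4 (D = 4*1 = 4)
A(J, l) = 84 - 14*J (A(J, l) = -14*(J - 6) = -14*(-6 + J) = 84 - 14*J)
4704/(-3491) + A(D, h(3, M(6, -1)))/(-1372) = 4704/(-3491) + (84 - 14*4)/(-1372) = 4704*(-1/3491) + (84 - 56)*(-1/1372) = -4704/3491 + 28*(-1/1372) = -4704/3491 - 1/49 = -233987/171059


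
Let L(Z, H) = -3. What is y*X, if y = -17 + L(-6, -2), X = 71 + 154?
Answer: -4500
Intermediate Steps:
X = 225
y = -20 (y = -17 - 3 = -20)
y*X = -20*225 = -4500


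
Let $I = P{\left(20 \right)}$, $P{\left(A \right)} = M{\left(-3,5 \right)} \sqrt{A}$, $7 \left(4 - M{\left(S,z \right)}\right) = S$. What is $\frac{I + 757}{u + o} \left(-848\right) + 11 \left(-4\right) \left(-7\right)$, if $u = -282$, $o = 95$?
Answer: $\frac{699532}{187} + \frac{52576 \sqrt{5}}{1309} \approx 3830.6$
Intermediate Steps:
$M{\left(S,z \right)} = 4 - \frac{S}{7}$
$P{\left(A \right)} = \frac{31 \sqrt{A}}{7}$ ($P{\left(A \right)} = \left(4 - - \frac{3}{7}\right) \sqrt{A} = \left(4 + \frac{3}{7}\right) \sqrt{A} = \frac{31 \sqrt{A}}{7}$)
$I = \frac{62 \sqrt{5}}{7}$ ($I = \frac{31 \sqrt{20}}{7} = \frac{31 \cdot 2 \sqrt{5}}{7} = \frac{62 \sqrt{5}}{7} \approx 19.805$)
$\frac{I + 757}{u + o} \left(-848\right) + 11 \left(-4\right) \left(-7\right) = \frac{\frac{62 \sqrt{5}}{7} + 757}{-282 + 95} \left(-848\right) + 11 \left(-4\right) \left(-7\right) = \frac{757 + \frac{62 \sqrt{5}}{7}}{-187} \left(-848\right) - -308 = \left(757 + \frac{62 \sqrt{5}}{7}\right) \left(- \frac{1}{187}\right) \left(-848\right) + 308 = \left(- \frac{757}{187} - \frac{62 \sqrt{5}}{1309}\right) \left(-848\right) + 308 = \left(\frac{641936}{187} + \frac{52576 \sqrt{5}}{1309}\right) + 308 = \frac{699532}{187} + \frac{52576 \sqrt{5}}{1309}$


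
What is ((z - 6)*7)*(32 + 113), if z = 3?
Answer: -3045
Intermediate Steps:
((z - 6)*7)*(32 + 113) = ((3 - 6)*7)*(32 + 113) = -3*7*145 = -21*145 = -3045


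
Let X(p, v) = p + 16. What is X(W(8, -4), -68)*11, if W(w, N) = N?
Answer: 132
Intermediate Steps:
X(p, v) = 16 + p
X(W(8, -4), -68)*11 = (16 - 4)*11 = 12*11 = 132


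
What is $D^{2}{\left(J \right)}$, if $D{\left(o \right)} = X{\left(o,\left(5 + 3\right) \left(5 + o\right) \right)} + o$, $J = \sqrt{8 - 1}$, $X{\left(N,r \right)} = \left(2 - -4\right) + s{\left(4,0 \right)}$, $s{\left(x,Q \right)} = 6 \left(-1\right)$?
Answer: $7$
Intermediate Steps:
$s{\left(x,Q \right)} = -6$
$X{\left(N,r \right)} = 0$ ($X{\left(N,r \right)} = \left(2 - -4\right) - 6 = \left(2 + 4\right) - 6 = 6 - 6 = 0$)
$J = \sqrt{7} \approx 2.6458$
$D{\left(o \right)} = o$ ($D{\left(o \right)} = 0 + o = o$)
$D^{2}{\left(J \right)} = \left(\sqrt{7}\right)^{2} = 7$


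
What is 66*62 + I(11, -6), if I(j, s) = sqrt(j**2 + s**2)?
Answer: 4092 + sqrt(157) ≈ 4104.5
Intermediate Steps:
66*62 + I(11, -6) = 66*62 + sqrt(11**2 + (-6)**2) = 4092 + sqrt(121 + 36) = 4092 + sqrt(157)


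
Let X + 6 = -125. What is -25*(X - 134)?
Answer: 6625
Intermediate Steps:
X = -131 (X = -6 - 125 = -131)
-25*(X - 134) = -25*(-131 - 134) = -25*(-265) = 6625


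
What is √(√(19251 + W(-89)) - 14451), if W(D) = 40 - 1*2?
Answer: √(-14451 + √19289) ≈ 119.63*I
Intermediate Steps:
W(D) = 38 (W(D) = 40 - 2 = 38)
√(√(19251 + W(-89)) - 14451) = √(√(19251 + 38) - 14451) = √(√19289 - 14451) = √(-14451 + √19289)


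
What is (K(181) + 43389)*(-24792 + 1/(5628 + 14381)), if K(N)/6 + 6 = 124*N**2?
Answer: -12112639757858199/20009 ≈ -6.0536e+11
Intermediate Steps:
K(N) = -36 + 744*N**2 (K(N) = -36 + 6*(124*N**2) = -36 + 744*N**2)
(K(181) + 43389)*(-24792 + 1/(5628 + 14381)) = ((-36 + 744*181**2) + 43389)*(-24792 + 1/(5628 + 14381)) = ((-36 + 744*32761) + 43389)*(-24792 + 1/20009) = ((-36 + 24374184) + 43389)*(-24792 + 1/20009) = (24374148 + 43389)*(-496063127/20009) = 24417537*(-496063127/20009) = -12112639757858199/20009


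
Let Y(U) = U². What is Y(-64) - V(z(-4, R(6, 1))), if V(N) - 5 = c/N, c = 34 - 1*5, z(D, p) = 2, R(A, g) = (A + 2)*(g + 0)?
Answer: 8153/2 ≈ 4076.5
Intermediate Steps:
R(A, g) = g*(2 + A) (R(A, g) = (2 + A)*g = g*(2 + A))
c = 29 (c = 34 - 5 = 29)
V(N) = 5 + 29/N
Y(-64) - V(z(-4, R(6, 1))) = (-64)² - (5 + 29/2) = 4096 - (5 + 29*(½)) = 4096 - (5 + 29/2) = 4096 - 1*39/2 = 4096 - 39/2 = 8153/2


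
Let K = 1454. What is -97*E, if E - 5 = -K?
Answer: 140553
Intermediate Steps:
E = -1449 (E = 5 - 1*1454 = 5 - 1454 = -1449)
-97*E = -97*(-1449) = 140553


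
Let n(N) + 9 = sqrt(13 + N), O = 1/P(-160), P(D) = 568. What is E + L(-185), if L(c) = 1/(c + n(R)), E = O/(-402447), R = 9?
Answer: -2463693191/477676686008 - sqrt(22)/37614 ≈ -0.0052824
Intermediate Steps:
O = 1/568 ≈ 0.0017606
n(N) = -9 + sqrt(13 + N)
E = -1/228589896 (E = (1/568)/(-402447) = (1/568)*(-1/402447) = -1/228589896 ≈ -4.3746e-9)
L(c) = 1/(-9 + c + sqrt(22)) (L(c) = 1/(c + (-9 + sqrt(13 + 9))) = 1/(c + (-9 + sqrt(22))) = 1/(-9 + c + sqrt(22)))
E + L(-185) = -1/228589896 + 1/(-9 - 185 + sqrt(22)) = -1/228589896 + 1/(-194 + sqrt(22))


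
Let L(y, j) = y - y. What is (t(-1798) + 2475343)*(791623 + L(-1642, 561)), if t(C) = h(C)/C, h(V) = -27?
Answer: 3523250157510643/1798 ≈ 1.9595e+12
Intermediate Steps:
L(y, j) = 0
t(C) = -27/C
(t(-1798) + 2475343)*(791623 + L(-1642, 561)) = (-27/(-1798) + 2475343)*(791623 + 0) = (-27*(-1/1798) + 2475343)*791623 = (27/1798 + 2475343)*791623 = (4450666741/1798)*791623 = 3523250157510643/1798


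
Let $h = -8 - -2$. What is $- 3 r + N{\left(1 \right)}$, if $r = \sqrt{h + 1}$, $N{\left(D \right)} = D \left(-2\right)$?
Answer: $-2 - 3 i \sqrt{5} \approx -2.0 - 6.7082 i$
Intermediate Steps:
$N{\left(D \right)} = - 2 D$
$h = -6$ ($h = -8 + 2 = -6$)
$r = i \sqrt{5}$ ($r = \sqrt{-6 + 1} = \sqrt{-5} = i \sqrt{5} \approx 2.2361 i$)
$- 3 r + N{\left(1 \right)} = - 3 i \sqrt{5} - 2 = -2 - 3 i \sqrt{5}$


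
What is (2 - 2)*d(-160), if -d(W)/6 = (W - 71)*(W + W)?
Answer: 0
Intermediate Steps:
d(W) = -12*W*(-71 + W) (d(W) = -6*(W - 71)*(W + W) = -6*(-71 + W)*2*W = -12*W*(-71 + W))
(2 - 2)*d(-160) = (2 - 2)*(12*(-160)*(71 - 1*(-160))) = 0*(12*(-160)*(71 + 160)) = 0*(12*(-160)*231) = 0*(-443520) = 0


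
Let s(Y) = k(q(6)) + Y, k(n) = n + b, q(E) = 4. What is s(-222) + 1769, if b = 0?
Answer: 1551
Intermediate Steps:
k(n) = n (k(n) = n + 0 = n)
s(Y) = 4 + Y
s(-222) + 1769 = (4 - 222) + 1769 = -218 + 1769 = 1551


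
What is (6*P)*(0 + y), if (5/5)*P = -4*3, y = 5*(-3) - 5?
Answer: 1440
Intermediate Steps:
y = -20 (y = -15 - 5 = -20)
P = -12 (P = -4*3 = -12)
(6*P)*(0 + y) = (6*(-12))*(0 - 20) = -72*(-20) = 1440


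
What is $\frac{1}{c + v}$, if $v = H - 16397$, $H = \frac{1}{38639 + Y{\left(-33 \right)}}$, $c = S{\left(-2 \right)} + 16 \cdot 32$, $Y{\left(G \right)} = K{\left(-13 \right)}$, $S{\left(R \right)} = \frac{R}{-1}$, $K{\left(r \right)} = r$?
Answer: $- \frac{38626}{613496757} \approx -6.296 \cdot 10^{-5}$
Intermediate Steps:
$S{\left(R \right)} = - R$ ($S{\left(R \right)} = R \left(-1\right) = - R$)
$Y{\left(G \right)} = -13$
$c = 514$ ($c = \left(-1\right) \left(-2\right) + 16 \cdot 32 = 2 + 512 = 514$)
$H = \frac{1}{38626}$ ($H = \frac{1}{38639 - 13} = \frac{1}{38626} \approx 2.5889 \cdot 10^{-5}$)
$v = - \frac{633350521}{38626}$ ($v = \frac{1}{38626} - 16397 = - \frac{633350521}{38626} \approx -16397.0$)
$\frac{1}{c + v} = \frac{1}{514 - \frac{633350521}{38626}} = \frac{1}{- \frac{613496757}{38626}} = - \frac{38626}{613496757}$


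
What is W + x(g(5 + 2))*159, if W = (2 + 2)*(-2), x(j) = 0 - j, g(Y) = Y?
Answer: -1121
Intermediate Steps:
x(j) = -j
W = -8 (W = 4*(-2) = -8)
W + x(g(5 + 2))*159 = -8 - (5 + 2)*159 = -8 - 1*7*159 = -8 - 7*159 = -8 - 1113 = -1121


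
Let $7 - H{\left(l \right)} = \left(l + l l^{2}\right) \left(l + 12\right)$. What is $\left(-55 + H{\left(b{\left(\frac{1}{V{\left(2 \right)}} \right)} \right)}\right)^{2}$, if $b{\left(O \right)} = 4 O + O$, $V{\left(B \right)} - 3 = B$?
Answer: $5476$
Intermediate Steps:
$V{\left(B \right)} = 3 + B$
$b{\left(O \right)} = 5 O$
$H{\left(l \right)} = 7 - \left(12 + l\right) \left(l + l^{3}\right)$ ($H{\left(l \right)} = 7 - \left(l + l l^{2}\right) \left(l + 12\right) = 7 - \left(l + l^{3}\right) \left(12 + l\right) = 7 - \left(12 + l\right) \left(l + l^{3}\right)$)
$\left(-55 + H{\left(b{\left(\frac{1}{V{\left(2 \right)}} \right)} \right)}\right)^{2} = \left(-55 - \left(-7 + \left(\frac{5}{3 + 2}\right)^{2} + \left(\frac{5}{3 + 2}\right)^{4} + 12 \frac{125}{\left(3 + 2\right)^{3}} + 12 \cdot 5 \frac{1}{3 + 2}\right)\right)^{2} = \left(-55 - \left(-7 + \left(\frac{5}{5}\right)^{2} + \left(\frac{5}{5}\right)^{4} + 12 \cdot 1^{3} + 12 \cdot 5 \cdot \frac{1}{5}\right)\right)^{2} = \left(-55 - \left(-7 + \left(5 \cdot \frac{1}{5}\right)^{2} + \left(5 \cdot \frac{1}{5}\right)^{4} + 12 \cdot 1^{3} + 12 \cdot 5 \cdot \frac{1}{5}\right)\right)^{2} = \left(-55 - \left(7 + 12\right)\right)^{2} = \left(-55 - 19\right)^{2} = \left(-74\right)^{2} = 5476$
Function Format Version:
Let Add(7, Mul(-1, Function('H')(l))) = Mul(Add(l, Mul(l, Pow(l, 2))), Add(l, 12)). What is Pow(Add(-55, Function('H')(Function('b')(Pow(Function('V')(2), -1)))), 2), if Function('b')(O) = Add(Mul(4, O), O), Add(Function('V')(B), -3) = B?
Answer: 5476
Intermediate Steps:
Function('V')(B) = Add(3, B)
Function('b')(O) = Mul(5, O)
Function('H')(l) = Add(7, Mul(-1, Add(12, l), Add(l, Pow(l, 3)))) (Function('H')(l) = Add(7, Mul(-1, Mul(Add(l, Mul(l, Pow(l, 2))), Add(l, 12)))) = Add(7, Mul(-1, Mul(Add(l, Pow(l, 3)), Add(12, l)))) = Add(7, Mul(-1, Mul(Add(12, l), Add(l, Pow(l, 3))))) = Add(7, Mul(-1, Add(12, l), Add(l, Pow(l, 3)))))
Pow(Add(-55, Function('H')(Function('b')(Pow(Function('V')(2), -1)))), 2) = Pow(Add(-55, Add(7, Mul(-1, Pow(Mul(5, Pow(Add(3, 2), -1)), 2)), Mul(-1, Pow(Mul(5, Pow(Add(3, 2), -1)), 4)), Mul(-12, Mul(5, Pow(Add(3, 2), -1))), Mul(-12, Pow(Mul(5, Pow(Add(3, 2), -1)), 3)))), 2) = Pow(Add(-55, Add(7, Mul(-1, Pow(Mul(5, Pow(5, -1)), 2)), Mul(-1, Pow(Mul(5, Pow(5, -1)), 4)), Mul(-12, Mul(5, Pow(5, -1))), Mul(-12, Pow(Mul(5, Pow(5, -1)), 3)))), 2) = Pow(Add(-55, Add(7, Mul(-1, Pow(Mul(5, Rational(1, 5)), 2)), Mul(-1, Pow(Mul(5, Rational(1, 5)), 4)), Mul(-12, Mul(5, Rational(1, 5))), Mul(-12, Pow(Mul(5, Rational(1, 5)), 3)))), 2) = Pow(Add(-55, Add(7, Mul(-1, Pow(1, 2)), Mul(-1, Pow(1, 4)), Mul(-12, 1), Mul(-12, Pow(1, 3)))), 2) = Pow(Add(-55, Add(7, Mul(-1, 1), Mul(-1, 1), -12, Mul(-12, 1))), 2) = Pow(Add(-55, Add(7, -1, -1, -12, -12)), 2) = Pow(Add(-55, -19), 2) = Pow(-74, 2) = 5476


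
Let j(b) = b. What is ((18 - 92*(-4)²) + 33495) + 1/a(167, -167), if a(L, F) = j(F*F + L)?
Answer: 898942297/28056 ≈ 32041.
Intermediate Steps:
a(L, F) = L + F² (a(L, F) = F*F + L = F² + L = L + F²)
((18 - 92*(-4)²) + 33495) + 1/a(167, -167) = ((18 - 92*(-4)²) + 33495) + 1/(167 + (-167)²) = ((18 - 92*16) + 33495) + 1/(167 + 27889) = ((18 - 1472) + 33495) + 1/28056 = (-1454 + 33495) + 1/28056 = 32041 + 1/28056 = 898942297/28056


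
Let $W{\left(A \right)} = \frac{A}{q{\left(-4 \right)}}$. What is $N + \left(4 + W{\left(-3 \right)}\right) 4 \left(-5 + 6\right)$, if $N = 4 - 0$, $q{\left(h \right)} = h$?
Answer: $23$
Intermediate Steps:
$N = 4$ ($N = 4 + 0 = 4$)
$W{\left(A \right)} = - \frac{A}{4}$ ($W{\left(A \right)} = \frac{A}{-4} = A \left(- \frac{1}{4}\right) = - \frac{A}{4}$)
$N + \left(4 + W{\left(-3 \right)}\right) 4 \left(-5 + 6\right) = 4 + \left(4 - - \frac{3}{4}\right) 4 \left(-5 + 6\right) = 4 + \left(4 + \frac{3}{4}\right) 4 \cdot 1 = 4 + \frac{19}{4} \cdot 4 = 4 + 19 = 23$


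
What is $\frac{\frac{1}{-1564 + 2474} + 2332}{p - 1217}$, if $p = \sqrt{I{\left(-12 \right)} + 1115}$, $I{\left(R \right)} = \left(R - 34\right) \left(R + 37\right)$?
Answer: $- \frac{2582621257}{1347822840} - \frac{2122121 i \sqrt{35}}{1347822840} \approx -1.9161 - 0.0093148 i$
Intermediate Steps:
$I{\left(R \right)} = \left(-34 + R\right) \left(37 + R\right)$
$p = i \sqrt{35}$ ($p = \sqrt{\left(-1258 + \left(-12\right)^{2} + 3 \left(-12\right)\right) + 1115} = \sqrt{\left(-1258 + 144 - 36\right) + 1115} = \sqrt{-1150 + 1115} = \sqrt{-35} = i \sqrt{35} \approx 5.9161 i$)
$\frac{\frac{1}{-1564 + 2474} + 2332}{p - 1217} = \frac{\frac{1}{-1564 + 2474} + 2332}{i \sqrt{35} - 1217} = \frac{\frac{1}{910} + 2332}{-1217 + i \sqrt{35}} = \frac{2122121}{910 \left(-1217 + i \sqrt{35}\right)}$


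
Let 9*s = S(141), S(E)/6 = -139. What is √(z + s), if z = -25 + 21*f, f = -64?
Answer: I*√13155/3 ≈ 38.232*I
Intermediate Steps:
S(E) = -834 (S(E) = 6*(-139) = -834)
s = -278/3 (s = (⅑)*(-834) = -278/3 ≈ -92.667)
z = -1369 (z = -25 + 21*(-64) = -25 - 1344 = -1369)
√(z + s) = √(-1369 - 278/3) = √(-4385/3) = I*√13155/3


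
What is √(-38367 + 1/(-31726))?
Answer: I*√38617884760618/31726 ≈ 195.88*I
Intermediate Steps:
√(-38367 + 1/(-31726)) = √(-38367 - 1/31726) = √(-1217231443/31726) = I*√38617884760618/31726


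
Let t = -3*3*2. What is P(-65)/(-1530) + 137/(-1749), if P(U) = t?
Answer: -9896/148665 ≈ -0.066566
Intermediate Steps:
t = -18 (t = -9*2 = -18)
P(U) = -18
P(-65)/(-1530) + 137/(-1749) = -18/(-1530) + 137/(-1749) = -18*(-1/1530) + 137*(-1/1749) = 1/85 - 137/1749 = -9896/148665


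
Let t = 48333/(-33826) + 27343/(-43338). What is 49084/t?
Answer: -642453108141/26960356 ≈ -23830.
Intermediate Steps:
t = -754889968/366487797 (t = 48333*(-1/33826) + 27343*(-1/43338) = -48333/33826 - 27343/43338 = -754889968/366487797 ≈ -2.0598)
49084/t = 49084/(-754889968/366487797) = 49084*(-366487797/754889968) = -642453108141/26960356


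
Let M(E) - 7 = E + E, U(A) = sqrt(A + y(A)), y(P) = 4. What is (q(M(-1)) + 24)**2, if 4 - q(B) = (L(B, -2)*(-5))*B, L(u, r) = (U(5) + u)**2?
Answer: 2650384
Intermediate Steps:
U(A) = sqrt(4 + A) (U(A) = sqrt(A + 4) = sqrt(4 + A))
M(E) = 7 + 2*E (M(E) = 7 + (E + E) = 7 + 2*E)
L(u, r) = (3 + u)**2 (L(u, r) = (sqrt(4 + 5) + u)**2 = (sqrt(9) + u)**2 = (3 + u)**2)
q(B) = 4 + 5*B*(3 + B)**2 (q(B) = 4 - (3 + B)**2*(-5)*B = 4 - (-5*(3 + B)**2)*B = 4 - (-5)*B*(3 + B)**2 = 4 + 5*B*(3 + B)**2)
(q(M(-1)) + 24)**2 = ((4 + 5*(7 + 2*(-1))*(3 + (7 + 2*(-1)))**2) + 24)**2 = ((4 + 5*(7 - 2)*(3 + (7 - 2))**2) + 24)**2 = ((4 + 5*5*(3 + 5)**2) + 24)**2 = ((4 + 5*5*8**2) + 24)**2 = ((4 + 5*5*64) + 24)**2 = ((4 + 1600) + 24)**2 = (1604 + 24)**2 = 1628**2 = 2650384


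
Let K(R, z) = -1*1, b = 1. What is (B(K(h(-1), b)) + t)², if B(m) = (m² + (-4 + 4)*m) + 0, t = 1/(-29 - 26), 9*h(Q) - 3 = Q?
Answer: 2916/3025 ≈ 0.96397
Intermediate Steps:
h(Q) = ⅓ + Q/9
K(R, z) = -1
t = -1/55 (t = 1/(-55) = -1/55 ≈ -0.018182)
B(m) = m² (B(m) = (m² + 0*m) + 0 = (m² + 0) + 0 = m² + 0 = m²)
(B(K(h(-1), b)) + t)² = ((-1)² - 1/55)² = (1 - 1/55)² = (54/55)² = 2916/3025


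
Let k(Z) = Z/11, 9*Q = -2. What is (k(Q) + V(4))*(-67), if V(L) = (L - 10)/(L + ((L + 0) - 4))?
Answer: 20167/198 ≈ 101.85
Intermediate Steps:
Q = -2/9 (Q = (⅑)*(-2) = -2/9 ≈ -0.22222)
k(Z) = Z/11 (k(Z) = Z*(1/11) = Z/11)
V(L) = (-10 + L)/(-4 + 2*L) (V(L) = (-10 + L)/(L + (L - 4)) = (-10 + L)/(L + (-4 + L)) = (-10 + L)/(-4 + 2*L))
(k(Q) + V(4))*(-67) = ((1/11)*(-2/9) + (-10 + 4)/(2*(-2 + 4)))*(-67) = (-2/99 + (½)*(-6)/2)*(-67) = (-2/99 + (½)*(½)*(-6))*(-67) = (-2/99 - 3/2)*(-67) = -301/198*(-67) = 20167/198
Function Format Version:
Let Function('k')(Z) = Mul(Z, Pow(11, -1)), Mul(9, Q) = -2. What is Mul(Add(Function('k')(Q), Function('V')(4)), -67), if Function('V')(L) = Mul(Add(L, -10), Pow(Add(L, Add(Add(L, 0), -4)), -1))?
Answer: Rational(20167, 198) ≈ 101.85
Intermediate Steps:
Q = Rational(-2, 9) (Q = Mul(Rational(1, 9), -2) = Rational(-2, 9) ≈ -0.22222)
Function('k')(Z) = Mul(Rational(1, 11), Z) (Function('k')(Z) = Mul(Z, Rational(1, 11)) = Mul(Rational(1, 11), Z))
Function('V')(L) = Mul(Pow(Add(-4, Mul(2, L)), -1), Add(-10, L)) (Function('V')(L) = Mul(Add(-10, L), Pow(Add(L, Add(L, -4)), -1)) = Mul(Add(-10, L), Pow(Add(L, Add(-4, L)), -1)) = Mul(Add(-10, L), Pow(Add(-4, Mul(2, L)), -1)) = Mul(Pow(Add(-4, Mul(2, L)), -1), Add(-10, L)))
Mul(Add(Function('k')(Q), Function('V')(4)), -67) = Mul(Add(Mul(Rational(1, 11), Rational(-2, 9)), Mul(Rational(1, 2), Pow(Add(-2, 4), -1), Add(-10, 4))), -67) = Mul(Add(Rational(-2, 99), Mul(Rational(1, 2), Pow(2, -1), -6)), -67) = Mul(Add(Rational(-2, 99), Mul(Rational(1, 2), Rational(1, 2), -6)), -67) = Mul(Add(Rational(-2, 99), Rational(-3, 2)), -67) = Mul(Rational(-301, 198), -67) = Rational(20167, 198)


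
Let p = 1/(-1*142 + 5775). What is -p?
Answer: -1/5633 ≈ -0.00017753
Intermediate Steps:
p = 1/5633 (p = 1/(-142 + 5775) = 1/5633 ≈ 0.00017753)
-p = -1*1/5633 = -1/5633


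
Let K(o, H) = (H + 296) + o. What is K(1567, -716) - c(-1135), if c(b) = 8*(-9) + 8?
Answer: 1211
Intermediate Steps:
K(o, H) = 296 + H + o (K(o, H) = (296 + H) + o = 296 + H + o)
c(b) = -64 (c(b) = -72 + 8 = -64)
K(1567, -716) - c(-1135) = (296 - 716 + 1567) - 1*(-64) = 1147 + 64 = 1211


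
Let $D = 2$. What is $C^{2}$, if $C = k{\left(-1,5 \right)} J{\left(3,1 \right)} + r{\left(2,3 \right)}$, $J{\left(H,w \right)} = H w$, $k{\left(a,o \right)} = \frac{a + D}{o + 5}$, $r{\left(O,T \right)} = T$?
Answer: $\frac{1089}{100} \approx 10.89$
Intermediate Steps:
$k{\left(a,o \right)} = \frac{2 + a}{5 + o}$ ($k{\left(a,o \right)} = \frac{a + 2}{o + 5} = \frac{2 + a}{5 + o}$)
$C = \frac{33}{10}$ ($C = \frac{2 - 1}{5 + 5} \cdot 3 \cdot 1 + 3 = \frac{1}{10} \cdot 1 \cdot 3 + 3 = \frac{1}{10} \cdot 3 + 3 = \frac{3}{10} + 3 = \frac{33}{10} \approx 3.3$)
$C^{2} = \left(\frac{33}{10}\right)^{2} = \frac{1089}{100}$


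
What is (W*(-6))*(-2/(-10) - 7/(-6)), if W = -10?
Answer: 82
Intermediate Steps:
(W*(-6))*(-2/(-10) - 7/(-6)) = (-10*(-6))*(-2/(-10) - 7/(-6)) = 60*(-2*(-⅒) - 7*(-⅙)) = 60*(⅕ + 7/6) = 60*(41/30) = 82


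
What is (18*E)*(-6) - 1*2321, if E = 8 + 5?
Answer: -3725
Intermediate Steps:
E = 13
(18*E)*(-6) - 1*2321 = (18*13)*(-6) - 1*2321 = 234*(-6) - 2321 = -1404 - 2321 = -3725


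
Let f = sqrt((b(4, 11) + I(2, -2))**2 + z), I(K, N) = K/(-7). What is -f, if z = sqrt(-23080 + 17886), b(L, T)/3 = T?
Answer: -sqrt(52441 + 343*I*sqrt(106))/7 ≈ -32.733 - 1.1009*I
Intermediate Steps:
I(K, N) = -K/7 (I(K, N) = K*(-1/7) = -K/7)
b(L, T) = 3*T
z = 7*I*sqrt(106) (z = sqrt(-5194) = 7*I*sqrt(106) ≈ 72.069*I)
f = sqrt(52441/49 + 7*I*sqrt(106)) (f = sqrt((3*11 - 1/7*2)**2 + 7*I*sqrt(106)) = sqrt((33 - 2/7)**2 + 7*I*sqrt(106)) = sqrt((229/7)**2 + 7*I*sqrt(106)) = sqrt(52441/49 + 7*I*sqrt(106)) ≈ 32.733 + 1.1009*I)
-f = -sqrt(52441 + 343*I*sqrt(106))/7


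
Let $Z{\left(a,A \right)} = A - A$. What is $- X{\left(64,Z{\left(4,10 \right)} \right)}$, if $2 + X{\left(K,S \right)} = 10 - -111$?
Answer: $-119$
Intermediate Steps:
$Z{\left(a,A \right)} = 0$
$X{\left(K,S \right)} = 119$ ($X{\left(K,S \right)} = -2 + \left(10 - -111\right) = -2 + \left(10 + 111\right) = -2 + 121 = 119$)
$- X{\left(64,Z{\left(4,10 \right)} \right)} = \left(-1\right) 119 = -119$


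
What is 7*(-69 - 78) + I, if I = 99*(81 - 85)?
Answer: -1425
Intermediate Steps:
I = -396 (I = 99*(-4) = -396)
7*(-69 - 78) + I = 7*(-69 - 78) - 396 = 7*(-147) - 396 = -1029 - 396 = -1425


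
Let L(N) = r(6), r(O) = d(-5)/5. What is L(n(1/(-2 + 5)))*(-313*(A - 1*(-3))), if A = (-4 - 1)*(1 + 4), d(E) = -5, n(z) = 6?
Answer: -6886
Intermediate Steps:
A = -25 (A = -5*5 = -25)
r(O) = -1 (r(O) = -5/5 = -5*⅕ = -1)
L(N) = -1
L(n(1/(-2 + 5)))*(-313*(A - 1*(-3))) = -(-313)*(-25 - 1*(-3)) = -(-313)*(-25 + 3) = -(-313)*(-22) = -1*6886 = -6886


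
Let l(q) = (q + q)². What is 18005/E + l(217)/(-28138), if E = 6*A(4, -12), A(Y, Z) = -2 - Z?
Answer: 49532333/168828 ≈ 293.39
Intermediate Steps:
E = 60 (E = 6*(-2 - 1*(-12)) = 6*(-2 + 12) = 6*10 = 60)
l(q) = 4*q² (l(q) = (2*q)² = 4*q²)
18005/E + l(217)/(-28138) = 18005/60 + (4*217²)/(-28138) = 18005*(1/60) + (4*47089)*(-1/28138) = 3601/12 + 188356*(-1/28138) = 3601/12 - 94178/14069 = 49532333/168828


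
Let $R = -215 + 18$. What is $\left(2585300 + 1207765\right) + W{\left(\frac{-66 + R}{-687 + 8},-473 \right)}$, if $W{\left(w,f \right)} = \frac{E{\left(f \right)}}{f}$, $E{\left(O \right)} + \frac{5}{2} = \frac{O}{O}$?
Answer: $\frac{3588239493}{946} \approx 3.7931 \cdot 10^{6}$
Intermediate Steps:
$E{\left(O \right)} = - \frac{3}{2}$ ($E{\left(O \right)} = - \frac{5}{2} + \frac{O}{O} = - \frac{5}{2} + 1 = - \frac{3}{2}$)
$R = -197$
$W{\left(w,f \right)} = - \frac{3}{2 f}$
$\left(2585300 + 1207765\right) + W{\left(\frac{-66 + R}{-687 + 8},-473 \right)} = \left(2585300 + 1207765\right) - \frac{3}{2 \left(-473\right)} = 3793065 - - \frac{3}{946} = 3793065 + \frac{3}{946} = \frac{3588239493}{946}$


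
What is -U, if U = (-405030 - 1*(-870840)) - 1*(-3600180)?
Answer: -4065990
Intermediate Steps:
U = 4065990 (U = (-405030 + 870840) + 3600180 = 465810 + 3600180 = 4065990)
-U = -1*4065990 = -4065990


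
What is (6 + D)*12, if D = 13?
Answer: 228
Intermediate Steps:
(6 + D)*12 = (6 + 13)*12 = 19*12 = 228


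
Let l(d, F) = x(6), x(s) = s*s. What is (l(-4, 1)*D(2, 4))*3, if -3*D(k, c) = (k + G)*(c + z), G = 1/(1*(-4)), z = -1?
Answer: -189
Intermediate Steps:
x(s) = s**2
G = -1/4 (G = 1/(-4) = 1*(-1/4) = -1/4 ≈ -0.25000)
D(k, c) = -(-1 + c)*(-1/4 + k)/3 (D(k, c) = -(k - 1/4)*(c - 1)/3 = -(-1/4 + k)*(-1 + c)/3 = -(-1 + c)*(-1/4 + k)/3)
l(d, F) = 36 (l(d, F) = 6**2 = 36)
(l(-4, 1)*D(2, 4))*3 = (36*(-1/12 + (1/3)*2 + (1/12)*4 - 1/3*4*2))*3 = (36*(-1/12 + 2/3 + 1/3 - 8/3))*3 = (36*(-7/4))*3 = -63*3 = -189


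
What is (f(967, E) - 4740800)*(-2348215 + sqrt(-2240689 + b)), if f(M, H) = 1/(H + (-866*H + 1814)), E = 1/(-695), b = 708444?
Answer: 2808920494254966115/252319 - 1196193915061*I*sqrt(1532245)/252319 ≈ 1.1132e+13 - 5.8683e+9*I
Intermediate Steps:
E = -1/695 ≈ -0.0014388
f(M, H) = 1/(1814 - 865*H) (f(M, H) = 1/(H + (1814 - 866*H)) = 1/(1814 - 865*H))
(f(967, E) - 4740800)*(-2348215 + sqrt(-2240689 + b)) = (-1/(-1814 + 865*(-1/695)) - 4740800)*(-2348215 + sqrt(-2240689 + 708444)) = (-1/(-1814 - 173/139) - 4740800)*(-2348215 + sqrt(-1532245)) = (-1/(-252319/139) - 4740800)*(-2348215 + I*sqrt(1532245)) = (-1*(-139/252319) - 4740800)*(-2348215 + I*sqrt(1532245)) = (139/252319 - 4740800)*(-2348215 + I*sqrt(1532245)) = -1196193915061*(-2348215 + I*sqrt(1532245))/252319 = 2808920494254966115/252319 - 1196193915061*I*sqrt(1532245)/252319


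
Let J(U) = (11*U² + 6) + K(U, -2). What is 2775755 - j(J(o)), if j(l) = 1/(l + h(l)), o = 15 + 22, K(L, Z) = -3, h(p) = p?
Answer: 83616843619/30124 ≈ 2.7758e+6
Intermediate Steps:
o = 37
J(U) = 3 + 11*U² (J(U) = (11*U² + 6) - 3 = (6 + 11*U²) - 3 = 3 + 11*U²)
j(l) = 1/(2*l) (j(l) = 1/(l + l) = 1/(2*l))
2775755 - j(J(o)) = 2775755 - 1/(2*(3 + 11*37²)) = 2775755 - 1/(2*(3 + 11*1369)) = 2775755 - 1/(2*(3 + 15059)) = 2775755 - 1/(2*15062) = 2775755 - 1*1/30124 = 2775755 - 1/30124 = 83616843619/30124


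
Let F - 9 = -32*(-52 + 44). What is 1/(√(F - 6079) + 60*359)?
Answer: 3590/77329569 - I*√646/154659138 ≈ 4.6425e-5 - 1.6434e-7*I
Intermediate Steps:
F = 265 (F = 9 - 32*(-52 + 44) = 9 - 32*(-8) = 9 + 256 = 265)
1/(√(F - 6079) + 60*359) = 1/(√(265 - 6079) + 60*359) = 1/(√(-5814) + 21540) = 1/(3*I*√646 + 21540) = 1/(21540 + 3*I*√646)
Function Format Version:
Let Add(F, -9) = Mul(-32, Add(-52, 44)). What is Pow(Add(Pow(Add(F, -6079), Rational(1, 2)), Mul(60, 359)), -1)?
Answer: Add(Rational(3590, 77329569), Mul(Rational(-1, 154659138), I, Pow(646, Rational(1, 2)))) ≈ Add(4.6425e-5, Mul(-1.6434e-7, I))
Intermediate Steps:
F = 265 (F = Add(9, Mul(-32, Add(-52, 44))) = Add(9, Mul(-32, -8)) = Add(9, 256) = 265)
Pow(Add(Pow(Add(F, -6079), Rational(1, 2)), Mul(60, 359)), -1) = Pow(Add(Pow(Add(265, -6079), Rational(1, 2)), Mul(60, 359)), -1) = Pow(Add(Pow(-5814, Rational(1, 2)), 21540), -1) = Pow(Add(Mul(3, I, Pow(646, Rational(1, 2))), 21540), -1) = Pow(Add(21540, Mul(3, I, Pow(646, Rational(1, 2)))), -1)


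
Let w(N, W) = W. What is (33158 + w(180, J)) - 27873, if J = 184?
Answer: 5469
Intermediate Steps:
(33158 + w(180, J)) - 27873 = (33158 + 184) - 27873 = 33342 - 27873 = 5469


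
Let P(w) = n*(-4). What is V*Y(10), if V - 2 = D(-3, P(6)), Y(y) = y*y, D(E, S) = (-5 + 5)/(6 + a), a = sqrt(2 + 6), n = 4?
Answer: 200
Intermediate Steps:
a = 2*sqrt(2) (a = sqrt(8) = 2*sqrt(2) ≈ 2.8284)
P(w) = -16 (P(w) = 4*(-4) = -16)
D(E, S) = 0 (D(E, S) = (-5 + 5)/(6 + 2*sqrt(2)) = 0/(6 + 2*sqrt(2)) = 0)
Y(y) = y**2
V = 2 (V = 2 + 0 = 2)
V*Y(10) = 2*10**2 = 2*100 = 200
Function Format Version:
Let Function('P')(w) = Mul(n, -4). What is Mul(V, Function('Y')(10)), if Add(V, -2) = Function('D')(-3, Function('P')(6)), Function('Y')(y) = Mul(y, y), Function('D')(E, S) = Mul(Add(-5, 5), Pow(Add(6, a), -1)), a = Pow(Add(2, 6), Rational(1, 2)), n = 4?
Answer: 200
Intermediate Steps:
a = Mul(2, Pow(2, Rational(1, 2))) (a = Pow(8, Rational(1, 2)) = Mul(2, Pow(2, Rational(1, 2))) ≈ 2.8284)
Function('P')(w) = -16 (Function('P')(w) = Mul(4, -4) = -16)
Function('D')(E, S) = 0 (Function('D')(E, S) = Mul(Add(-5, 5), Pow(Add(6, Mul(2, Pow(2, Rational(1, 2)))), -1)) = Mul(0, Pow(Add(6, Mul(2, Pow(2, Rational(1, 2)))), -1)) = 0)
Function('Y')(y) = Pow(y, 2)
V = 2 (V = Add(2, 0) = 2)
Mul(V, Function('Y')(10)) = Mul(2, Pow(10, 2)) = Mul(2, 100) = 200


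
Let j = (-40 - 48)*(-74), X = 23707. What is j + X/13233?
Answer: 86197003/13233 ≈ 6513.8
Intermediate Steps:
j = 6512 (j = -88*(-74) = 6512)
j + X/13233 = 6512 + 23707/13233 = 86197003/13233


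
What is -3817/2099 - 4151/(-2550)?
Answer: -1020401/5352450 ≈ -0.19064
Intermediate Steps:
-3817/2099 - 4151/(-2550) = -3817*1/2099 - 4151*(-1/2550) = -3817/2099 + 4151/2550 = -1020401/5352450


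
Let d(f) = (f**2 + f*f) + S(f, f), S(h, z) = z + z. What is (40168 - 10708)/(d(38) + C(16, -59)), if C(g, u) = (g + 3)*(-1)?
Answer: 5892/589 ≈ 10.003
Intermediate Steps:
S(h, z) = 2*z
d(f) = 2*f + 2*f**2 (d(f) = (f**2 + f*f) + 2*f = (f**2 + f**2) + 2*f = 2*f**2 + 2*f = 2*f + 2*f**2)
C(g, u) = -3 - g (C(g, u) = (3 + g)*(-1) = -3 - g)
(40168 - 10708)/(d(38) + C(16, -59)) = (40168 - 10708)/(2*38*(1 + 38) + (-3 - 1*16)) = 29460/(2*38*39 + (-3 - 16)) = 29460/(2964 - 19) = 29460/2945 = 29460*(1/2945) = 5892/589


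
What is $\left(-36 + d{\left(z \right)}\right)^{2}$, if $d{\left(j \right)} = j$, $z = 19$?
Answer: $289$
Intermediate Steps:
$\left(-36 + d{\left(z \right)}\right)^{2} = \left(-36 + 19\right)^{2} = \left(-17\right)^{2} = 289$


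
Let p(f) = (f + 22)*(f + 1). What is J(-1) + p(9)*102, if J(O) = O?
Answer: 31619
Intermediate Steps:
p(f) = (1 + f)*(22 + f) (p(f) = (22 + f)*(1 + f) = (1 + f)*(22 + f))
J(-1) + p(9)*102 = -1 + (22 + 9² + 23*9)*102 = -1 + (22 + 81 + 207)*102 = -1 + 310*102 = -1 + 31620 = 31619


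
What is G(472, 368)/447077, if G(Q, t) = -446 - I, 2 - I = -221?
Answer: -669/447077 ≈ -0.0014964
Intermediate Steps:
I = 223 (I = 2 - 1*(-221) = 2 + 221 = 223)
G(Q, t) = -669 (G(Q, t) = -446 - 1*223 = -446 - 223 = -669)
G(472, 368)/447077 = -669/447077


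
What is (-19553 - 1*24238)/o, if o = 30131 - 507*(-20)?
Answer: -3981/3661 ≈ -1.0874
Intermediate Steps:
o = 40271 (o = 30131 + 10140 = 40271)
(-19553 - 1*24238)/o = (-19553 - 1*24238)/40271 = (-19553 - 24238)*(1/40271) = -43791*1/40271 = -3981/3661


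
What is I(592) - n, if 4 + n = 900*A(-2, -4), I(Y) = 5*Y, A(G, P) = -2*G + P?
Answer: 2964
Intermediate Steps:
A(G, P) = P - 2*G
n = -4 (n = -4 + 900*(-4 - 2*(-2)) = -4 + 900*(-4 + 4) = -4 + 900*0 = -4 + 0 = -4)
I(592) - n = 5*592 - 1*(-4) = 2960 + 4 = 2964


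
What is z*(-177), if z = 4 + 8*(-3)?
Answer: 3540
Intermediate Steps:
z = -20 (z = 4 - 24 = -20)
z*(-177) = -20*(-177) = 3540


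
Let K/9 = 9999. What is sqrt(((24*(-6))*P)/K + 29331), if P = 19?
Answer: sqrt(325834485515)/3333 ≈ 171.26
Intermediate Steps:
K = 89991 (K = 9*9999 = 89991)
sqrt(((24*(-6))*P)/K + 29331) = sqrt(((24*(-6))*19)/89991 + 29331) = sqrt(-144*19*(1/89991) + 29331) = sqrt(-2736*1/89991 + 29331) = sqrt(-304/9999 + 29331) = sqrt(293280365/9999) = sqrt(325834485515)/3333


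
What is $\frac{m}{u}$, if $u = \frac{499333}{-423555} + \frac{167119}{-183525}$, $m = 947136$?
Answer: $- \frac{2454121923026400}{5414139229} \approx -4.5328 \cdot 10^{5}$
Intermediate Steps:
$u = - \frac{10828278458}{5182195425}$ ($u = 499333 \left(- \frac{1}{423555}\right) + 167119 \left(- \frac{1}{183525}\right) = - \frac{499333}{423555} - \frac{167119}{183525} = - \frac{10828278458}{5182195425} \approx -2.0895$)
$\frac{m}{u} = \frac{947136}{- \frac{10828278458}{5182195425}} = 947136 \left(- \frac{5182195425}{10828278458}\right) = - \frac{2454121923026400}{5414139229}$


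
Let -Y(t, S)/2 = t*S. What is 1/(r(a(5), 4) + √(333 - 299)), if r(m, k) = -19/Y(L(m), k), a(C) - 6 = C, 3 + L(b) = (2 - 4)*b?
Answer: 3800/1359639 + 40000*√34/1359639 ≈ 0.17434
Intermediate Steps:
L(b) = -3 - 2*b (L(b) = -3 + (2 - 4)*b = -3 - 2*b)
Y(t, S) = -2*S*t (Y(t, S) = -2*t*S = -2*S*t)
a(C) = 6 + C
r(m, k) = 19/(2*k*(-3 - 2*m)) (r(m, k) = -19*(-1/(2*k*(-3 - 2*m))) = -(-19)/(2*k*(-3 - 2*m)) = 19/(2*k*(-3 - 2*m)))
1/(r(a(5), 4) + √(333 - 299)) = 1/(-19/2/(4*(3 + 2*(6 + 5))) + √(333 - 299)) = 1/(-19/2*¼/(3 + 2*11) + √34) = 1/(-19/2*¼/(3 + 22) + √34) = 1/(-19/2*¼/25 + √34) = 1/(-19/2*¼*1/25 + √34) = 1/(-19/200 + √34)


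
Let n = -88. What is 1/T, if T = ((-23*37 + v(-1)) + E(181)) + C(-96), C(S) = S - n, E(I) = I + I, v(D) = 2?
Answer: -1/495 ≈ -0.0020202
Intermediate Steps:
E(I) = 2*I
C(S) = 88 + S (C(S) = S - 1*(-88) = S + 88 = 88 + S)
T = -495 (T = ((-23*37 + 2) + 2*181) + (88 - 96) = ((-851 + 2) + 362) - 8 = (-849 + 362) - 8 = -487 - 8 = -495)
1/T = 1/(-495) = -1/495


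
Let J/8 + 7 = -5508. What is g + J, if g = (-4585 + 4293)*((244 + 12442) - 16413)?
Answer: 1044164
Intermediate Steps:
g = 1088284 (g = -292*(12686 - 16413) = -292*(-3727) = 1088284)
J = -44120 (J = -56 + 8*(-5508) = -56 - 44064 = -44120)
g + J = 1088284 - 44120 = 1044164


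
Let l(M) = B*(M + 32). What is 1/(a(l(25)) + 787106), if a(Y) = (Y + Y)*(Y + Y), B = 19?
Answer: 1/5478662 ≈ 1.8253e-7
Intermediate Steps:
l(M) = 608 + 19*M (l(M) = 19*(M + 32) = 19*(32 + M) = 608 + 19*M)
a(Y) = 4*Y² (a(Y) = (2*Y)*(2*Y) = 4*Y²)
1/(a(l(25)) + 787106) = 1/(4*(608 + 19*25)² + 787106) = 1/(4*(608 + 475)² + 787106) = 1/(4*1083² + 787106) = 1/(4*1172889 + 787106) = 1/(4691556 + 787106) = 1/5478662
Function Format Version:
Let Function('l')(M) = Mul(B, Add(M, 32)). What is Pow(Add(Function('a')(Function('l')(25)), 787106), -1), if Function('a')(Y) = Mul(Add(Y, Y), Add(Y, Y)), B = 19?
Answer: Rational(1, 5478662) ≈ 1.8253e-7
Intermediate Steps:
Function('l')(M) = Add(608, Mul(19, M)) (Function('l')(M) = Mul(19, Add(M, 32)) = Mul(19, Add(32, M)) = Add(608, Mul(19, M)))
Function('a')(Y) = Mul(4, Pow(Y, 2)) (Function('a')(Y) = Mul(Mul(2, Y), Mul(2, Y)) = Mul(4, Pow(Y, 2)))
Pow(Add(Function('a')(Function('l')(25)), 787106), -1) = Pow(Add(Mul(4, Pow(Add(608, Mul(19, 25)), 2)), 787106), -1) = Pow(Add(Mul(4, Pow(Add(608, 475), 2)), 787106), -1) = Pow(Add(Mul(4, Pow(1083, 2)), 787106), -1) = Pow(Add(Mul(4, 1172889), 787106), -1) = Pow(Add(4691556, 787106), -1) = Pow(5478662, -1) = Rational(1, 5478662)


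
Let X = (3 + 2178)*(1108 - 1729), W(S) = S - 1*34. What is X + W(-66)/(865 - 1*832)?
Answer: -44695333/33 ≈ -1.3544e+6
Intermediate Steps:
W(S) = -34 + S (W(S) = S - 34 = -34 + S)
X = -1354401 (X = 2181*(-621) = -1354401)
X + W(-66)/(865 - 1*832) = -1354401 + (-34 - 66)/(865 - 1*832) = -1354401 - 100/(865 - 832) = -1354401 - 100/33 = -44695333/33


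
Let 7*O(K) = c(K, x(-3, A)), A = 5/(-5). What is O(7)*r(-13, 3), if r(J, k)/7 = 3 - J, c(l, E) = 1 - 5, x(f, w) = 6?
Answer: -64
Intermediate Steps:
A = -1 (A = 5*(-⅕) = -1)
c(l, E) = -4
O(K) = -4/7 (O(K) = (⅐)*(-4) = -4/7)
r(J, k) = 21 - 7*J (r(J, k) = 7*(3 - J) = 21 - 7*J)
O(7)*r(-13, 3) = -4*(21 - 7*(-13))/7 = -4*(21 + 91)/7 = -4/7*112 = -64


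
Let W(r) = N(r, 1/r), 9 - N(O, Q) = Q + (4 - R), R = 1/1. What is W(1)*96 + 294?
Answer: 774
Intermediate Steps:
R = 1
N(O, Q) = 6 - Q (N(O, Q) = 9 - (Q + (4 - 1*1)) = 9 - (Q + (4 - 1)) = 9 - (Q + 3) = 9 - (3 + Q) = 9 + (-3 - Q) = 6 - Q)
W(r) = 6 - 1/r
W(1)*96 + 294 = (6 - 1/1)*96 + 294 = (6 - 1*1)*96 + 294 = (6 - 1)*96 + 294 = 5*96 + 294 = 480 + 294 = 774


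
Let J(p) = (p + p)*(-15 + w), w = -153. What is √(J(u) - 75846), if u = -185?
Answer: I*√13686 ≈ 116.99*I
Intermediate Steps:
J(p) = -336*p (J(p) = (p + p)*(-15 - 153) = (2*p)*(-168) = -336*p)
√(J(u) - 75846) = √(-336*(-185) - 75846) = √(62160 - 75846) = √(-13686) = I*√13686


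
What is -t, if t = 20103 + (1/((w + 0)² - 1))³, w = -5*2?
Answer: -19505920798/970299 ≈ -20103.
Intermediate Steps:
w = -10
t = 19505920798/970299 (t = 20103 + (1/((-10 + 0)² - 1))³ = 20103 + (1/((-10)² - 1))³ = 20103 + (1/(100 - 1))³ = 20103 + (1/99)³ = 20103 + 1/970299 = 19505920798/970299 ≈ 20103.)
-t = -1*19505920798/970299 = -19505920798/970299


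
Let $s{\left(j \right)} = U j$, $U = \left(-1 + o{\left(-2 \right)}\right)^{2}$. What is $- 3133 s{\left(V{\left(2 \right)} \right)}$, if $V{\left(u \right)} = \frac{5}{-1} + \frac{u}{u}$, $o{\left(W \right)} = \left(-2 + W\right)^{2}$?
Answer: $2819700$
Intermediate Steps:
$U = 225$ ($U = \left(-1 + \left(-2 - 2\right)^{2}\right)^{2} = \left(-1 + \left(-4\right)^{2}\right)^{2} = \left(-1 + 16\right)^{2} = 15^{2} = 225$)
$V{\left(u \right)} = -4$ ($V{\left(u \right)} = 5 \left(-1\right) + 1 = -5 + 1 = -4$)
$s{\left(j \right)} = 225 j$
$- 3133 s{\left(V{\left(2 \right)} \right)} = - 3133 \cdot 225 \left(-4\right) = \left(-3133\right) \left(-900\right) = 2819700$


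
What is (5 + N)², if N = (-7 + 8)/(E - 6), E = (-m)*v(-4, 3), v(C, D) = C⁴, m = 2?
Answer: 6702921/268324 ≈ 24.981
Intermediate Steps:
E = -512 (E = -1*2*(-4)⁴ = -2*256 = -512)
N = -1/518 (N = (-7 + 8)/(-512 - 6) = 1/(-518) = 1*(-1/518) = -1/518 ≈ -0.0019305)
(5 + N)² = (5 - 1/518)² = (2589/518)² = 6702921/268324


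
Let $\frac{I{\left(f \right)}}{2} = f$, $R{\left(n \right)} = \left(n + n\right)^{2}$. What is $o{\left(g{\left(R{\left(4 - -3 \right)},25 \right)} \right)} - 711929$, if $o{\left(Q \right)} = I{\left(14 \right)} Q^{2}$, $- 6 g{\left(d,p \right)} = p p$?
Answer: $- \frac{3672986}{9} \approx -4.0811 \cdot 10^{5}$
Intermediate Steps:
$R{\left(n \right)} = 4 n^{2}$ ($R{\left(n \right)} = \left(2 n\right)^{2} = 4 n^{2}$)
$I{\left(f \right)} = 2 f$
$g{\left(d,p \right)} = - \frac{p^{2}}{6}$ ($g{\left(d,p \right)} = - \frac{p p}{6} = - \frac{p^{2}}{6}$)
$o{\left(Q \right)} = 28 Q^{2}$ ($o{\left(Q \right)} = 2 \cdot 14 Q^{2} = 28 Q^{2}$)
$o{\left(g{\left(R{\left(4 - -3 \right)},25 \right)} \right)} - 711929 = 28 \left(- \frac{25^{2}}{6}\right)^{2} - 711929 = 28 \left(\left(- \frac{1}{6}\right) 625\right)^{2} - 711929 = 28 \left(- \frac{625}{6}\right)^{2} - 711929 = 28 \cdot \frac{390625}{36} - 711929 = \frac{2734375}{9} - 711929 = - \frac{3672986}{9}$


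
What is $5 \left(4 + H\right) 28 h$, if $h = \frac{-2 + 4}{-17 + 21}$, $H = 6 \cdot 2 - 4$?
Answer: $840$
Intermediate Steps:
$H = 8$ ($H = 12 - 4 = 8$)
$h = \frac{1}{2}$ ($h = \frac{2}{4} = 2 \cdot \frac{1}{4} = \frac{1}{2} \approx 0.5$)
$5 \left(4 + H\right) 28 h = 5 \left(4 + 8\right) 28 \cdot \frac{1}{2} = 5 \cdot 12 \cdot 28 \cdot \frac{1}{2} = 60 \cdot 28 \cdot \frac{1}{2} = 1680 \cdot \frac{1}{2} = 840$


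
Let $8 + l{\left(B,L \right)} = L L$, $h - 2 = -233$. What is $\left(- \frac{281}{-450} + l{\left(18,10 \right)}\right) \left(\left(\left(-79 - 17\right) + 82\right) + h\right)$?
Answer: $- \frac{2042369}{90} \approx -22693.0$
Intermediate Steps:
$h = -231$ ($h = 2 - 233 = -231$)
$l{\left(B,L \right)} = -8 + L^{2}$ ($l{\left(B,L \right)} = -8 + L L = -8 + L^{2}$)
$\left(- \frac{281}{-450} + l{\left(18,10 \right)}\right) \left(\left(\left(-79 - 17\right) + 82\right) + h\right) = \left(- \frac{281}{-450} - \left(8 - 10^{2}\right)\right) \left(\left(\left(-79 - 17\right) + 82\right) - 231\right) = \left(\left(-281\right) \left(- \frac{1}{450}\right) + \left(-8 + 100\right)\right) \left(\left(-96 + 82\right) - 231\right) = \left(\frac{281}{450} + 92\right) \left(-14 - 231\right) = \frac{41681}{450} \left(-245\right) = - \frac{2042369}{90}$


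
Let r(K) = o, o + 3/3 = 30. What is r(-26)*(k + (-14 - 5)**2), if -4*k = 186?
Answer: 18241/2 ≈ 9120.5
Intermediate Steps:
o = 29 (o = -1 + 30 = 29)
k = -93/2 (k = -1/4*186 = -93/2 ≈ -46.500)
r(K) = 29
r(-26)*(k + (-14 - 5)**2) = 29*(-93/2 + (-14 - 5)**2) = 29*(-93/2 + (-19)**2) = 29*(-93/2 + 361) = 29*(629/2) = 18241/2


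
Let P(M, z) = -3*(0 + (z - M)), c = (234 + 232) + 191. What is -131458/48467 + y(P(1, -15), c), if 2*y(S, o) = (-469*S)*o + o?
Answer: -716813961425/96934 ≈ -7.3949e+6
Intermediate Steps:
c = 657 (c = 466 + 191 = 657)
P(M, z) = -3*z + 3*M (P(M, z) = -3*(z - M) = -3*z + 3*M)
y(S, o) = o/2 - 469*S*o/2 (y(S, o) = ((-469*S)*o + o)/2 = (-469*S*o + o)/2 = (o - 469*S*o)/2 = o/2 - 469*S*o/2)
-131458/48467 + y(P(1, -15), c) = -131458/48467 + (½)*657*(1 - 469*(-3*(-15) + 3*1)) = -131458*1/48467 + (½)*657*(1 - 469*(45 + 3)) = -131458/48467 + (½)*657*(1 - 469*48) = -131458/48467 + (½)*657*(1 - 22512) = -131458/48467 + (½)*657*(-22511) = -131458/48467 - 14789727/2 = -716813961425/96934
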